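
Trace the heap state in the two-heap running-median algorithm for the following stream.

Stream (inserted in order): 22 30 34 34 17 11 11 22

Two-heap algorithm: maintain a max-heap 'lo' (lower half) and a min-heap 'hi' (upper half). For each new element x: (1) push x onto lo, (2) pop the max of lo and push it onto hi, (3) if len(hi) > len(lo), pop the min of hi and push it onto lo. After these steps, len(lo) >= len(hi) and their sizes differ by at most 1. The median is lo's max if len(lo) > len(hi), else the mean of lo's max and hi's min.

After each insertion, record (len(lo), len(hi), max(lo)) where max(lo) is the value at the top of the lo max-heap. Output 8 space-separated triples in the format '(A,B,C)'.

Step 1: insert 22 -> lo=[22] hi=[] -> (len(lo)=1, len(hi)=0, max(lo)=22)
Step 2: insert 30 -> lo=[22] hi=[30] -> (len(lo)=1, len(hi)=1, max(lo)=22)
Step 3: insert 34 -> lo=[22, 30] hi=[34] -> (len(lo)=2, len(hi)=1, max(lo)=30)
Step 4: insert 34 -> lo=[22, 30] hi=[34, 34] -> (len(lo)=2, len(hi)=2, max(lo)=30)
Step 5: insert 17 -> lo=[17, 22, 30] hi=[34, 34] -> (len(lo)=3, len(hi)=2, max(lo)=30)
Step 6: insert 11 -> lo=[11, 17, 22] hi=[30, 34, 34] -> (len(lo)=3, len(hi)=3, max(lo)=22)
Step 7: insert 11 -> lo=[11, 11, 17, 22] hi=[30, 34, 34] -> (len(lo)=4, len(hi)=3, max(lo)=22)
Step 8: insert 22 -> lo=[11, 11, 17, 22] hi=[22, 30, 34, 34] -> (len(lo)=4, len(hi)=4, max(lo)=22)

Answer: (1,0,22) (1,1,22) (2,1,30) (2,2,30) (3,2,30) (3,3,22) (4,3,22) (4,4,22)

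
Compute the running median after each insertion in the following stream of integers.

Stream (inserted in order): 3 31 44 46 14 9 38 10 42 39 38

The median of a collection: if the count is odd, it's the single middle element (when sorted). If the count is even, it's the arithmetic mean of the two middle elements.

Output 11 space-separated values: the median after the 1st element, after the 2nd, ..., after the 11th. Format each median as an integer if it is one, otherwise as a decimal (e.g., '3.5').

Answer: 3 17 31 37.5 31 22.5 31 22.5 31 34.5 38

Derivation:
Step 1: insert 3 -> lo=[3] (size 1, max 3) hi=[] (size 0) -> median=3
Step 2: insert 31 -> lo=[3] (size 1, max 3) hi=[31] (size 1, min 31) -> median=17
Step 3: insert 44 -> lo=[3, 31] (size 2, max 31) hi=[44] (size 1, min 44) -> median=31
Step 4: insert 46 -> lo=[3, 31] (size 2, max 31) hi=[44, 46] (size 2, min 44) -> median=37.5
Step 5: insert 14 -> lo=[3, 14, 31] (size 3, max 31) hi=[44, 46] (size 2, min 44) -> median=31
Step 6: insert 9 -> lo=[3, 9, 14] (size 3, max 14) hi=[31, 44, 46] (size 3, min 31) -> median=22.5
Step 7: insert 38 -> lo=[3, 9, 14, 31] (size 4, max 31) hi=[38, 44, 46] (size 3, min 38) -> median=31
Step 8: insert 10 -> lo=[3, 9, 10, 14] (size 4, max 14) hi=[31, 38, 44, 46] (size 4, min 31) -> median=22.5
Step 9: insert 42 -> lo=[3, 9, 10, 14, 31] (size 5, max 31) hi=[38, 42, 44, 46] (size 4, min 38) -> median=31
Step 10: insert 39 -> lo=[3, 9, 10, 14, 31] (size 5, max 31) hi=[38, 39, 42, 44, 46] (size 5, min 38) -> median=34.5
Step 11: insert 38 -> lo=[3, 9, 10, 14, 31, 38] (size 6, max 38) hi=[38, 39, 42, 44, 46] (size 5, min 38) -> median=38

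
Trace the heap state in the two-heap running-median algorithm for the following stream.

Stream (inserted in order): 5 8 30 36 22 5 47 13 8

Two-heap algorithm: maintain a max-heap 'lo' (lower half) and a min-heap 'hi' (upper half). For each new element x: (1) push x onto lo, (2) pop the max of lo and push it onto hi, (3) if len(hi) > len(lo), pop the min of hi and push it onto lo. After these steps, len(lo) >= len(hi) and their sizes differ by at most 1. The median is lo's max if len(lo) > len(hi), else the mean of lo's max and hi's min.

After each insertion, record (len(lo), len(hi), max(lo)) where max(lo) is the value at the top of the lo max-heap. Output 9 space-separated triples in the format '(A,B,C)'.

Step 1: insert 5 -> lo=[5] hi=[] -> (len(lo)=1, len(hi)=0, max(lo)=5)
Step 2: insert 8 -> lo=[5] hi=[8] -> (len(lo)=1, len(hi)=1, max(lo)=5)
Step 3: insert 30 -> lo=[5, 8] hi=[30] -> (len(lo)=2, len(hi)=1, max(lo)=8)
Step 4: insert 36 -> lo=[5, 8] hi=[30, 36] -> (len(lo)=2, len(hi)=2, max(lo)=8)
Step 5: insert 22 -> lo=[5, 8, 22] hi=[30, 36] -> (len(lo)=3, len(hi)=2, max(lo)=22)
Step 6: insert 5 -> lo=[5, 5, 8] hi=[22, 30, 36] -> (len(lo)=3, len(hi)=3, max(lo)=8)
Step 7: insert 47 -> lo=[5, 5, 8, 22] hi=[30, 36, 47] -> (len(lo)=4, len(hi)=3, max(lo)=22)
Step 8: insert 13 -> lo=[5, 5, 8, 13] hi=[22, 30, 36, 47] -> (len(lo)=4, len(hi)=4, max(lo)=13)
Step 9: insert 8 -> lo=[5, 5, 8, 8, 13] hi=[22, 30, 36, 47] -> (len(lo)=5, len(hi)=4, max(lo)=13)

Answer: (1,0,5) (1,1,5) (2,1,8) (2,2,8) (3,2,22) (3,3,8) (4,3,22) (4,4,13) (5,4,13)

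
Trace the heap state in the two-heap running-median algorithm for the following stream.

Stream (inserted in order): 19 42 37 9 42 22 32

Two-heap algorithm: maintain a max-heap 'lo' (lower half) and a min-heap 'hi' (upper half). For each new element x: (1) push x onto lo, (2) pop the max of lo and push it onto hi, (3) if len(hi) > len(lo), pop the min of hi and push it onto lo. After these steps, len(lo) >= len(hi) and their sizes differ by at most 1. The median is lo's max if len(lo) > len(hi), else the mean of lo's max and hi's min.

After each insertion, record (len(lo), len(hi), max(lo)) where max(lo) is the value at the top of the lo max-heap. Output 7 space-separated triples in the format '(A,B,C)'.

Step 1: insert 19 -> lo=[19] hi=[] -> (len(lo)=1, len(hi)=0, max(lo)=19)
Step 2: insert 42 -> lo=[19] hi=[42] -> (len(lo)=1, len(hi)=1, max(lo)=19)
Step 3: insert 37 -> lo=[19, 37] hi=[42] -> (len(lo)=2, len(hi)=1, max(lo)=37)
Step 4: insert 9 -> lo=[9, 19] hi=[37, 42] -> (len(lo)=2, len(hi)=2, max(lo)=19)
Step 5: insert 42 -> lo=[9, 19, 37] hi=[42, 42] -> (len(lo)=3, len(hi)=2, max(lo)=37)
Step 6: insert 22 -> lo=[9, 19, 22] hi=[37, 42, 42] -> (len(lo)=3, len(hi)=3, max(lo)=22)
Step 7: insert 32 -> lo=[9, 19, 22, 32] hi=[37, 42, 42] -> (len(lo)=4, len(hi)=3, max(lo)=32)

Answer: (1,0,19) (1,1,19) (2,1,37) (2,2,19) (3,2,37) (3,3,22) (4,3,32)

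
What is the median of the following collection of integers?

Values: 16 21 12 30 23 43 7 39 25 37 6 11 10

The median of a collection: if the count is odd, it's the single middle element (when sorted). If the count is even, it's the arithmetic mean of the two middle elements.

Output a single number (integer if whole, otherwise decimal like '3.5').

Step 1: insert 16 -> lo=[16] (size 1, max 16) hi=[] (size 0) -> median=16
Step 2: insert 21 -> lo=[16] (size 1, max 16) hi=[21] (size 1, min 21) -> median=18.5
Step 3: insert 12 -> lo=[12, 16] (size 2, max 16) hi=[21] (size 1, min 21) -> median=16
Step 4: insert 30 -> lo=[12, 16] (size 2, max 16) hi=[21, 30] (size 2, min 21) -> median=18.5
Step 5: insert 23 -> lo=[12, 16, 21] (size 3, max 21) hi=[23, 30] (size 2, min 23) -> median=21
Step 6: insert 43 -> lo=[12, 16, 21] (size 3, max 21) hi=[23, 30, 43] (size 3, min 23) -> median=22
Step 7: insert 7 -> lo=[7, 12, 16, 21] (size 4, max 21) hi=[23, 30, 43] (size 3, min 23) -> median=21
Step 8: insert 39 -> lo=[7, 12, 16, 21] (size 4, max 21) hi=[23, 30, 39, 43] (size 4, min 23) -> median=22
Step 9: insert 25 -> lo=[7, 12, 16, 21, 23] (size 5, max 23) hi=[25, 30, 39, 43] (size 4, min 25) -> median=23
Step 10: insert 37 -> lo=[7, 12, 16, 21, 23] (size 5, max 23) hi=[25, 30, 37, 39, 43] (size 5, min 25) -> median=24
Step 11: insert 6 -> lo=[6, 7, 12, 16, 21, 23] (size 6, max 23) hi=[25, 30, 37, 39, 43] (size 5, min 25) -> median=23
Step 12: insert 11 -> lo=[6, 7, 11, 12, 16, 21] (size 6, max 21) hi=[23, 25, 30, 37, 39, 43] (size 6, min 23) -> median=22
Step 13: insert 10 -> lo=[6, 7, 10, 11, 12, 16, 21] (size 7, max 21) hi=[23, 25, 30, 37, 39, 43] (size 6, min 23) -> median=21

Answer: 21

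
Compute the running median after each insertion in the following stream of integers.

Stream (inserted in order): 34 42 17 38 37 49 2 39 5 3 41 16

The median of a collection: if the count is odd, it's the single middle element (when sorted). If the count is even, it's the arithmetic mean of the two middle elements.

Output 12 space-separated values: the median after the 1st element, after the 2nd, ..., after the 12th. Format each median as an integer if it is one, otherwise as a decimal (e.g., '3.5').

Step 1: insert 34 -> lo=[34] (size 1, max 34) hi=[] (size 0) -> median=34
Step 2: insert 42 -> lo=[34] (size 1, max 34) hi=[42] (size 1, min 42) -> median=38
Step 3: insert 17 -> lo=[17, 34] (size 2, max 34) hi=[42] (size 1, min 42) -> median=34
Step 4: insert 38 -> lo=[17, 34] (size 2, max 34) hi=[38, 42] (size 2, min 38) -> median=36
Step 5: insert 37 -> lo=[17, 34, 37] (size 3, max 37) hi=[38, 42] (size 2, min 38) -> median=37
Step 6: insert 49 -> lo=[17, 34, 37] (size 3, max 37) hi=[38, 42, 49] (size 3, min 38) -> median=37.5
Step 7: insert 2 -> lo=[2, 17, 34, 37] (size 4, max 37) hi=[38, 42, 49] (size 3, min 38) -> median=37
Step 8: insert 39 -> lo=[2, 17, 34, 37] (size 4, max 37) hi=[38, 39, 42, 49] (size 4, min 38) -> median=37.5
Step 9: insert 5 -> lo=[2, 5, 17, 34, 37] (size 5, max 37) hi=[38, 39, 42, 49] (size 4, min 38) -> median=37
Step 10: insert 3 -> lo=[2, 3, 5, 17, 34] (size 5, max 34) hi=[37, 38, 39, 42, 49] (size 5, min 37) -> median=35.5
Step 11: insert 41 -> lo=[2, 3, 5, 17, 34, 37] (size 6, max 37) hi=[38, 39, 41, 42, 49] (size 5, min 38) -> median=37
Step 12: insert 16 -> lo=[2, 3, 5, 16, 17, 34] (size 6, max 34) hi=[37, 38, 39, 41, 42, 49] (size 6, min 37) -> median=35.5

Answer: 34 38 34 36 37 37.5 37 37.5 37 35.5 37 35.5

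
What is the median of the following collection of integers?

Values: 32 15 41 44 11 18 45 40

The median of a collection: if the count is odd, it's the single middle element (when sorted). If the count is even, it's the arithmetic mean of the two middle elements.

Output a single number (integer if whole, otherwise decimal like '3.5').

Step 1: insert 32 -> lo=[32] (size 1, max 32) hi=[] (size 0) -> median=32
Step 2: insert 15 -> lo=[15] (size 1, max 15) hi=[32] (size 1, min 32) -> median=23.5
Step 3: insert 41 -> lo=[15, 32] (size 2, max 32) hi=[41] (size 1, min 41) -> median=32
Step 4: insert 44 -> lo=[15, 32] (size 2, max 32) hi=[41, 44] (size 2, min 41) -> median=36.5
Step 5: insert 11 -> lo=[11, 15, 32] (size 3, max 32) hi=[41, 44] (size 2, min 41) -> median=32
Step 6: insert 18 -> lo=[11, 15, 18] (size 3, max 18) hi=[32, 41, 44] (size 3, min 32) -> median=25
Step 7: insert 45 -> lo=[11, 15, 18, 32] (size 4, max 32) hi=[41, 44, 45] (size 3, min 41) -> median=32
Step 8: insert 40 -> lo=[11, 15, 18, 32] (size 4, max 32) hi=[40, 41, 44, 45] (size 4, min 40) -> median=36

Answer: 36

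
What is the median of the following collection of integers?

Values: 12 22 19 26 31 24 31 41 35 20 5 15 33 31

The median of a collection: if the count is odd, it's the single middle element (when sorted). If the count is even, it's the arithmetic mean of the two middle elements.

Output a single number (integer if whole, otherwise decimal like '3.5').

Answer: 25

Derivation:
Step 1: insert 12 -> lo=[12] (size 1, max 12) hi=[] (size 0) -> median=12
Step 2: insert 22 -> lo=[12] (size 1, max 12) hi=[22] (size 1, min 22) -> median=17
Step 3: insert 19 -> lo=[12, 19] (size 2, max 19) hi=[22] (size 1, min 22) -> median=19
Step 4: insert 26 -> lo=[12, 19] (size 2, max 19) hi=[22, 26] (size 2, min 22) -> median=20.5
Step 5: insert 31 -> lo=[12, 19, 22] (size 3, max 22) hi=[26, 31] (size 2, min 26) -> median=22
Step 6: insert 24 -> lo=[12, 19, 22] (size 3, max 22) hi=[24, 26, 31] (size 3, min 24) -> median=23
Step 7: insert 31 -> lo=[12, 19, 22, 24] (size 4, max 24) hi=[26, 31, 31] (size 3, min 26) -> median=24
Step 8: insert 41 -> lo=[12, 19, 22, 24] (size 4, max 24) hi=[26, 31, 31, 41] (size 4, min 26) -> median=25
Step 9: insert 35 -> lo=[12, 19, 22, 24, 26] (size 5, max 26) hi=[31, 31, 35, 41] (size 4, min 31) -> median=26
Step 10: insert 20 -> lo=[12, 19, 20, 22, 24] (size 5, max 24) hi=[26, 31, 31, 35, 41] (size 5, min 26) -> median=25
Step 11: insert 5 -> lo=[5, 12, 19, 20, 22, 24] (size 6, max 24) hi=[26, 31, 31, 35, 41] (size 5, min 26) -> median=24
Step 12: insert 15 -> lo=[5, 12, 15, 19, 20, 22] (size 6, max 22) hi=[24, 26, 31, 31, 35, 41] (size 6, min 24) -> median=23
Step 13: insert 33 -> lo=[5, 12, 15, 19, 20, 22, 24] (size 7, max 24) hi=[26, 31, 31, 33, 35, 41] (size 6, min 26) -> median=24
Step 14: insert 31 -> lo=[5, 12, 15, 19, 20, 22, 24] (size 7, max 24) hi=[26, 31, 31, 31, 33, 35, 41] (size 7, min 26) -> median=25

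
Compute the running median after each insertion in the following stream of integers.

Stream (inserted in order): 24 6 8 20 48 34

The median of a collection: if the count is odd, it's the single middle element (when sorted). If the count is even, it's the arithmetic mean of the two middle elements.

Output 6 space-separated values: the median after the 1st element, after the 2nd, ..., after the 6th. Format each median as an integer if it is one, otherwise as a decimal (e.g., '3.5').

Answer: 24 15 8 14 20 22

Derivation:
Step 1: insert 24 -> lo=[24] (size 1, max 24) hi=[] (size 0) -> median=24
Step 2: insert 6 -> lo=[6] (size 1, max 6) hi=[24] (size 1, min 24) -> median=15
Step 3: insert 8 -> lo=[6, 8] (size 2, max 8) hi=[24] (size 1, min 24) -> median=8
Step 4: insert 20 -> lo=[6, 8] (size 2, max 8) hi=[20, 24] (size 2, min 20) -> median=14
Step 5: insert 48 -> lo=[6, 8, 20] (size 3, max 20) hi=[24, 48] (size 2, min 24) -> median=20
Step 6: insert 34 -> lo=[6, 8, 20] (size 3, max 20) hi=[24, 34, 48] (size 3, min 24) -> median=22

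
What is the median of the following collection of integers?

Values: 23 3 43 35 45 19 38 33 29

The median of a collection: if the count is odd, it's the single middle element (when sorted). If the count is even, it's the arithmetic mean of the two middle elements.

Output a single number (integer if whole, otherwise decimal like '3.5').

Answer: 33

Derivation:
Step 1: insert 23 -> lo=[23] (size 1, max 23) hi=[] (size 0) -> median=23
Step 2: insert 3 -> lo=[3] (size 1, max 3) hi=[23] (size 1, min 23) -> median=13
Step 3: insert 43 -> lo=[3, 23] (size 2, max 23) hi=[43] (size 1, min 43) -> median=23
Step 4: insert 35 -> lo=[3, 23] (size 2, max 23) hi=[35, 43] (size 2, min 35) -> median=29
Step 5: insert 45 -> lo=[3, 23, 35] (size 3, max 35) hi=[43, 45] (size 2, min 43) -> median=35
Step 6: insert 19 -> lo=[3, 19, 23] (size 3, max 23) hi=[35, 43, 45] (size 3, min 35) -> median=29
Step 7: insert 38 -> lo=[3, 19, 23, 35] (size 4, max 35) hi=[38, 43, 45] (size 3, min 38) -> median=35
Step 8: insert 33 -> lo=[3, 19, 23, 33] (size 4, max 33) hi=[35, 38, 43, 45] (size 4, min 35) -> median=34
Step 9: insert 29 -> lo=[3, 19, 23, 29, 33] (size 5, max 33) hi=[35, 38, 43, 45] (size 4, min 35) -> median=33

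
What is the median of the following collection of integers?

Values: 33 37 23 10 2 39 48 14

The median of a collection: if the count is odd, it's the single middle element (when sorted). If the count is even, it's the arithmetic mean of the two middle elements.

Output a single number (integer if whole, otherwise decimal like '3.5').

Step 1: insert 33 -> lo=[33] (size 1, max 33) hi=[] (size 0) -> median=33
Step 2: insert 37 -> lo=[33] (size 1, max 33) hi=[37] (size 1, min 37) -> median=35
Step 3: insert 23 -> lo=[23, 33] (size 2, max 33) hi=[37] (size 1, min 37) -> median=33
Step 4: insert 10 -> lo=[10, 23] (size 2, max 23) hi=[33, 37] (size 2, min 33) -> median=28
Step 5: insert 2 -> lo=[2, 10, 23] (size 3, max 23) hi=[33, 37] (size 2, min 33) -> median=23
Step 6: insert 39 -> lo=[2, 10, 23] (size 3, max 23) hi=[33, 37, 39] (size 3, min 33) -> median=28
Step 7: insert 48 -> lo=[2, 10, 23, 33] (size 4, max 33) hi=[37, 39, 48] (size 3, min 37) -> median=33
Step 8: insert 14 -> lo=[2, 10, 14, 23] (size 4, max 23) hi=[33, 37, 39, 48] (size 4, min 33) -> median=28

Answer: 28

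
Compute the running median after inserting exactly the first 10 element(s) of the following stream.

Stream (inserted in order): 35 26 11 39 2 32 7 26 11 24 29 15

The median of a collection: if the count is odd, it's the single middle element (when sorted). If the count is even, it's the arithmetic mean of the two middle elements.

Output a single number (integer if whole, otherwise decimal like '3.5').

Step 1: insert 35 -> lo=[35] (size 1, max 35) hi=[] (size 0) -> median=35
Step 2: insert 26 -> lo=[26] (size 1, max 26) hi=[35] (size 1, min 35) -> median=30.5
Step 3: insert 11 -> lo=[11, 26] (size 2, max 26) hi=[35] (size 1, min 35) -> median=26
Step 4: insert 39 -> lo=[11, 26] (size 2, max 26) hi=[35, 39] (size 2, min 35) -> median=30.5
Step 5: insert 2 -> lo=[2, 11, 26] (size 3, max 26) hi=[35, 39] (size 2, min 35) -> median=26
Step 6: insert 32 -> lo=[2, 11, 26] (size 3, max 26) hi=[32, 35, 39] (size 3, min 32) -> median=29
Step 7: insert 7 -> lo=[2, 7, 11, 26] (size 4, max 26) hi=[32, 35, 39] (size 3, min 32) -> median=26
Step 8: insert 26 -> lo=[2, 7, 11, 26] (size 4, max 26) hi=[26, 32, 35, 39] (size 4, min 26) -> median=26
Step 9: insert 11 -> lo=[2, 7, 11, 11, 26] (size 5, max 26) hi=[26, 32, 35, 39] (size 4, min 26) -> median=26
Step 10: insert 24 -> lo=[2, 7, 11, 11, 24] (size 5, max 24) hi=[26, 26, 32, 35, 39] (size 5, min 26) -> median=25

Answer: 25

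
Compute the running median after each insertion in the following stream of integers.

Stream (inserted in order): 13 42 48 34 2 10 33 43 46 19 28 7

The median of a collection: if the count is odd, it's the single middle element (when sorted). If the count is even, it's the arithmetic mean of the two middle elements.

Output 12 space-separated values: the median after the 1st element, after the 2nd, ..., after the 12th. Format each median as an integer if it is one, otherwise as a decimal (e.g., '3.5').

Answer: 13 27.5 42 38 34 23.5 33 33.5 34 33.5 33 30.5

Derivation:
Step 1: insert 13 -> lo=[13] (size 1, max 13) hi=[] (size 0) -> median=13
Step 2: insert 42 -> lo=[13] (size 1, max 13) hi=[42] (size 1, min 42) -> median=27.5
Step 3: insert 48 -> lo=[13, 42] (size 2, max 42) hi=[48] (size 1, min 48) -> median=42
Step 4: insert 34 -> lo=[13, 34] (size 2, max 34) hi=[42, 48] (size 2, min 42) -> median=38
Step 5: insert 2 -> lo=[2, 13, 34] (size 3, max 34) hi=[42, 48] (size 2, min 42) -> median=34
Step 6: insert 10 -> lo=[2, 10, 13] (size 3, max 13) hi=[34, 42, 48] (size 3, min 34) -> median=23.5
Step 7: insert 33 -> lo=[2, 10, 13, 33] (size 4, max 33) hi=[34, 42, 48] (size 3, min 34) -> median=33
Step 8: insert 43 -> lo=[2, 10, 13, 33] (size 4, max 33) hi=[34, 42, 43, 48] (size 4, min 34) -> median=33.5
Step 9: insert 46 -> lo=[2, 10, 13, 33, 34] (size 5, max 34) hi=[42, 43, 46, 48] (size 4, min 42) -> median=34
Step 10: insert 19 -> lo=[2, 10, 13, 19, 33] (size 5, max 33) hi=[34, 42, 43, 46, 48] (size 5, min 34) -> median=33.5
Step 11: insert 28 -> lo=[2, 10, 13, 19, 28, 33] (size 6, max 33) hi=[34, 42, 43, 46, 48] (size 5, min 34) -> median=33
Step 12: insert 7 -> lo=[2, 7, 10, 13, 19, 28] (size 6, max 28) hi=[33, 34, 42, 43, 46, 48] (size 6, min 33) -> median=30.5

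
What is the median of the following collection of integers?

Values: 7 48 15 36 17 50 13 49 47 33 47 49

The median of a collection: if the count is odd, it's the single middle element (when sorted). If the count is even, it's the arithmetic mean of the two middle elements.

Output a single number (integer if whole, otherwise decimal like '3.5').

Answer: 41.5

Derivation:
Step 1: insert 7 -> lo=[7] (size 1, max 7) hi=[] (size 0) -> median=7
Step 2: insert 48 -> lo=[7] (size 1, max 7) hi=[48] (size 1, min 48) -> median=27.5
Step 3: insert 15 -> lo=[7, 15] (size 2, max 15) hi=[48] (size 1, min 48) -> median=15
Step 4: insert 36 -> lo=[7, 15] (size 2, max 15) hi=[36, 48] (size 2, min 36) -> median=25.5
Step 5: insert 17 -> lo=[7, 15, 17] (size 3, max 17) hi=[36, 48] (size 2, min 36) -> median=17
Step 6: insert 50 -> lo=[7, 15, 17] (size 3, max 17) hi=[36, 48, 50] (size 3, min 36) -> median=26.5
Step 7: insert 13 -> lo=[7, 13, 15, 17] (size 4, max 17) hi=[36, 48, 50] (size 3, min 36) -> median=17
Step 8: insert 49 -> lo=[7, 13, 15, 17] (size 4, max 17) hi=[36, 48, 49, 50] (size 4, min 36) -> median=26.5
Step 9: insert 47 -> lo=[7, 13, 15, 17, 36] (size 5, max 36) hi=[47, 48, 49, 50] (size 4, min 47) -> median=36
Step 10: insert 33 -> lo=[7, 13, 15, 17, 33] (size 5, max 33) hi=[36, 47, 48, 49, 50] (size 5, min 36) -> median=34.5
Step 11: insert 47 -> lo=[7, 13, 15, 17, 33, 36] (size 6, max 36) hi=[47, 47, 48, 49, 50] (size 5, min 47) -> median=36
Step 12: insert 49 -> lo=[7, 13, 15, 17, 33, 36] (size 6, max 36) hi=[47, 47, 48, 49, 49, 50] (size 6, min 47) -> median=41.5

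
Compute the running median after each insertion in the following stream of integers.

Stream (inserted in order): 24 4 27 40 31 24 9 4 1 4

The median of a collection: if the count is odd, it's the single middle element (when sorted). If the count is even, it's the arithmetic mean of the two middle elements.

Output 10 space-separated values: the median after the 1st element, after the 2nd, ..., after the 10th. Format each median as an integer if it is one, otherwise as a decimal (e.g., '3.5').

Step 1: insert 24 -> lo=[24] (size 1, max 24) hi=[] (size 0) -> median=24
Step 2: insert 4 -> lo=[4] (size 1, max 4) hi=[24] (size 1, min 24) -> median=14
Step 3: insert 27 -> lo=[4, 24] (size 2, max 24) hi=[27] (size 1, min 27) -> median=24
Step 4: insert 40 -> lo=[4, 24] (size 2, max 24) hi=[27, 40] (size 2, min 27) -> median=25.5
Step 5: insert 31 -> lo=[4, 24, 27] (size 3, max 27) hi=[31, 40] (size 2, min 31) -> median=27
Step 6: insert 24 -> lo=[4, 24, 24] (size 3, max 24) hi=[27, 31, 40] (size 3, min 27) -> median=25.5
Step 7: insert 9 -> lo=[4, 9, 24, 24] (size 4, max 24) hi=[27, 31, 40] (size 3, min 27) -> median=24
Step 8: insert 4 -> lo=[4, 4, 9, 24] (size 4, max 24) hi=[24, 27, 31, 40] (size 4, min 24) -> median=24
Step 9: insert 1 -> lo=[1, 4, 4, 9, 24] (size 5, max 24) hi=[24, 27, 31, 40] (size 4, min 24) -> median=24
Step 10: insert 4 -> lo=[1, 4, 4, 4, 9] (size 5, max 9) hi=[24, 24, 27, 31, 40] (size 5, min 24) -> median=16.5

Answer: 24 14 24 25.5 27 25.5 24 24 24 16.5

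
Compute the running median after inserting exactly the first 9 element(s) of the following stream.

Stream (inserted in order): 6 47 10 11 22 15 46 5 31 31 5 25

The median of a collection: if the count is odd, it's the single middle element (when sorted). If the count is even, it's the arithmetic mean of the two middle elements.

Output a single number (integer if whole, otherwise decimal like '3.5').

Step 1: insert 6 -> lo=[6] (size 1, max 6) hi=[] (size 0) -> median=6
Step 2: insert 47 -> lo=[6] (size 1, max 6) hi=[47] (size 1, min 47) -> median=26.5
Step 3: insert 10 -> lo=[6, 10] (size 2, max 10) hi=[47] (size 1, min 47) -> median=10
Step 4: insert 11 -> lo=[6, 10] (size 2, max 10) hi=[11, 47] (size 2, min 11) -> median=10.5
Step 5: insert 22 -> lo=[6, 10, 11] (size 3, max 11) hi=[22, 47] (size 2, min 22) -> median=11
Step 6: insert 15 -> lo=[6, 10, 11] (size 3, max 11) hi=[15, 22, 47] (size 3, min 15) -> median=13
Step 7: insert 46 -> lo=[6, 10, 11, 15] (size 4, max 15) hi=[22, 46, 47] (size 3, min 22) -> median=15
Step 8: insert 5 -> lo=[5, 6, 10, 11] (size 4, max 11) hi=[15, 22, 46, 47] (size 4, min 15) -> median=13
Step 9: insert 31 -> lo=[5, 6, 10, 11, 15] (size 5, max 15) hi=[22, 31, 46, 47] (size 4, min 22) -> median=15

Answer: 15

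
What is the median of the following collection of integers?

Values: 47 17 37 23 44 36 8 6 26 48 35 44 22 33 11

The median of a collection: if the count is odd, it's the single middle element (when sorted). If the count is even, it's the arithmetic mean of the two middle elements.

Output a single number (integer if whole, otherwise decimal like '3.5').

Answer: 33

Derivation:
Step 1: insert 47 -> lo=[47] (size 1, max 47) hi=[] (size 0) -> median=47
Step 2: insert 17 -> lo=[17] (size 1, max 17) hi=[47] (size 1, min 47) -> median=32
Step 3: insert 37 -> lo=[17, 37] (size 2, max 37) hi=[47] (size 1, min 47) -> median=37
Step 4: insert 23 -> lo=[17, 23] (size 2, max 23) hi=[37, 47] (size 2, min 37) -> median=30
Step 5: insert 44 -> lo=[17, 23, 37] (size 3, max 37) hi=[44, 47] (size 2, min 44) -> median=37
Step 6: insert 36 -> lo=[17, 23, 36] (size 3, max 36) hi=[37, 44, 47] (size 3, min 37) -> median=36.5
Step 7: insert 8 -> lo=[8, 17, 23, 36] (size 4, max 36) hi=[37, 44, 47] (size 3, min 37) -> median=36
Step 8: insert 6 -> lo=[6, 8, 17, 23] (size 4, max 23) hi=[36, 37, 44, 47] (size 4, min 36) -> median=29.5
Step 9: insert 26 -> lo=[6, 8, 17, 23, 26] (size 5, max 26) hi=[36, 37, 44, 47] (size 4, min 36) -> median=26
Step 10: insert 48 -> lo=[6, 8, 17, 23, 26] (size 5, max 26) hi=[36, 37, 44, 47, 48] (size 5, min 36) -> median=31
Step 11: insert 35 -> lo=[6, 8, 17, 23, 26, 35] (size 6, max 35) hi=[36, 37, 44, 47, 48] (size 5, min 36) -> median=35
Step 12: insert 44 -> lo=[6, 8, 17, 23, 26, 35] (size 6, max 35) hi=[36, 37, 44, 44, 47, 48] (size 6, min 36) -> median=35.5
Step 13: insert 22 -> lo=[6, 8, 17, 22, 23, 26, 35] (size 7, max 35) hi=[36, 37, 44, 44, 47, 48] (size 6, min 36) -> median=35
Step 14: insert 33 -> lo=[6, 8, 17, 22, 23, 26, 33] (size 7, max 33) hi=[35, 36, 37, 44, 44, 47, 48] (size 7, min 35) -> median=34
Step 15: insert 11 -> lo=[6, 8, 11, 17, 22, 23, 26, 33] (size 8, max 33) hi=[35, 36, 37, 44, 44, 47, 48] (size 7, min 35) -> median=33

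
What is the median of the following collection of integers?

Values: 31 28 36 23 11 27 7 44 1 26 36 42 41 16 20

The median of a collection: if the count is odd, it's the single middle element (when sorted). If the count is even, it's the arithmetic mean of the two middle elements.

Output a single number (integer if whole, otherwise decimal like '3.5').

Answer: 27

Derivation:
Step 1: insert 31 -> lo=[31] (size 1, max 31) hi=[] (size 0) -> median=31
Step 2: insert 28 -> lo=[28] (size 1, max 28) hi=[31] (size 1, min 31) -> median=29.5
Step 3: insert 36 -> lo=[28, 31] (size 2, max 31) hi=[36] (size 1, min 36) -> median=31
Step 4: insert 23 -> lo=[23, 28] (size 2, max 28) hi=[31, 36] (size 2, min 31) -> median=29.5
Step 5: insert 11 -> lo=[11, 23, 28] (size 3, max 28) hi=[31, 36] (size 2, min 31) -> median=28
Step 6: insert 27 -> lo=[11, 23, 27] (size 3, max 27) hi=[28, 31, 36] (size 3, min 28) -> median=27.5
Step 7: insert 7 -> lo=[7, 11, 23, 27] (size 4, max 27) hi=[28, 31, 36] (size 3, min 28) -> median=27
Step 8: insert 44 -> lo=[7, 11, 23, 27] (size 4, max 27) hi=[28, 31, 36, 44] (size 4, min 28) -> median=27.5
Step 9: insert 1 -> lo=[1, 7, 11, 23, 27] (size 5, max 27) hi=[28, 31, 36, 44] (size 4, min 28) -> median=27
Step 10: insert 26 -> lo=[1, 7, 11, 23, 26] (size 5, max 26) hi=[27, 28, 31, 36, 44] (size 5, min 27) -> median=26.5
Step 11: insert 36 -> lo=[1, 7, 11, 23, 26, 27] (size 6, max 27) hi=[28, 31, 36, 36, 44] (size 5, min 28) -> median=27
Step 12: insert 42 -> lo=[1, 7, 11, 23, 26, 27] (size 6, max 27) hi=[28, 31, 36, 36, 42, 44] (size 6, min 28) -> median=27.5
Step 13: insert 41 -> lo=[1, 7, 11, 23, 26, 27, 28] (size 7, max 28) hi=[31, 36, 36, 41, 42, 44] (size 6, min 31) -> median=28
Step 14: insert 16 -> lo=[1, 7, 11, 16, 23, 26, 27] (size 7, max 27) hi=[28, 31, 36, 36, 41, 42, 44] (size 7, min 28) -> median=27.5
Step 15: insert 20 -> lo=[1, 7, 11, 16, 20, 23, 26, 27] (size 8, max 27) hi=[28, 31, 36, 36, 41, 42, 44] (size 7, min 28) -> median=27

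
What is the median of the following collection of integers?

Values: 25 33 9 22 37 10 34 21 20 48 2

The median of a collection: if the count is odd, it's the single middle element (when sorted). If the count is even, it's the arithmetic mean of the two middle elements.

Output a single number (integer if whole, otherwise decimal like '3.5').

Answer: 22

Derivation:
Step 1: insert 25 -> lo=[25] (size 1, max 25) hi=[] (size 0) -> median=25
Step 2: insert 33 -> lo=[25] (size 1, max 25) hi=[33] (size 1, min 33) -> median=29
Step 3: insert 9 -> lo=[9, 25] (size 2, max 25) hi=[33] (size 1, min 33) -> median=25
Step 4: insert 22 -> lo=[9, 22] (size 2, max 22) hi=[25, 33] (size 2, min 25) -> median=23.5
Step 5: insert 37 -> lo=[9, 22, 25] (size 3, max 25) hi=[33, 37] (size 2, min 33) -> median=25
Step 6: insert 10 -> lo=[9, 10, 22] (size 3, max 22) hi=[25, 33, 37] (size 3, min 25) -> median=23.5
Step 7: insert 34 -> lo=[9, 10, 22, 25] (size 4, max 25) hi=[33, 34, 37] (size 3, min 33) -> median=25
Step 8: insert 21 -> lo=[9, 10, 21, 22] (size 4, max 22) hi=[25, 33, 34, 37] (size 4, min 25) -> median=23.5
Step 9: insert 20 -> lo=[9, 10, 20, 21, 22] (size 5, max 22) hi=[25, 33, 34, 37] (size 4, min 25) -> median=22
Step 10: insert 48 -> lo=[9, 10, 20, 21, 22] (size 5, max 22) hi=[25, 33, 34, 37, 48] (size 5, min 25) -> median=23.5
Step 11: insert 2 -> lo=[2, 9, 10, 20, 21, 22] (size 6, max 22) hi=[25, 33, 34, 37, 48] (size 5, min 25) -> median=22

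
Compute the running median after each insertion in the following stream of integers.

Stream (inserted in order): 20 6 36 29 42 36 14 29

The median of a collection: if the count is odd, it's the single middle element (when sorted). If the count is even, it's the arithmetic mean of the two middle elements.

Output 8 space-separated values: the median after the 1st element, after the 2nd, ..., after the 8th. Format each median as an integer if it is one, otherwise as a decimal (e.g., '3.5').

Answer: 20 13 20 24.5 29 32.5 29 29

Derivation:
Step 1: insert 20 -> lo=[20] (size 1, max 20) hi=[] (size 0) -> median=20
Step 2: insert 6 -> lo=[6] (size 1, max 6) hi=[20] (size 1, min 20) -> median=13
Step 3: insert 36 -> lo=[6, 20] (size 2, max 20) hi=[36] (size 1, min 36) -> median=20
Step 4: insert 29 -> lo=[6, 20] (size 2, max 20) hi=[29, 36] (size 2, min 29) -> median=24.5
Step 5: insert 42 -> lo=[6, 20, 29] (size 3, max 29) hi=[36, 42] (size 2, min 36) -> median=29
Step 6: insert 36 -> lo=[6, 20, 29] (size 3, max 29) hi=[36, 36, 42] (size 3, min 36) -> median=32.5
Step 7: insert 14 -> lo=[6, 14, 20, 29] (size 4, max 29) hi=[36, 36, 42] (size 3, min 36) -> median=29
Step 8: insert 29 -> lo=[6, 14, 20, 29] (size 4, max 29) hi=[29, 36, 36, 42] (size 4, min 29) -> median=29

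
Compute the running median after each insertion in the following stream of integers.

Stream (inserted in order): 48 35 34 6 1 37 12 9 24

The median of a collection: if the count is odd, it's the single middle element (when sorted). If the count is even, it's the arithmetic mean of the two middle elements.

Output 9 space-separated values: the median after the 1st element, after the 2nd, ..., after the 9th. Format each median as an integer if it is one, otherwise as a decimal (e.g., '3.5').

Step 1: insert 48 -> lo=[48] (size 1, max 48) hi=[] (size 0) -> median=48
Step 2: insert 35 -> lo=[35] (size 1, max 35) hi=[48] (size 1, min 48) -> median=41.5
Step 3: insert 34 -> lo=[34, 35] (size 2, max 35) hi=[48] (size 1, min 48) -> median=35
Step 4: insert 6 -> lo=[6, 34] (size 2, max 34) hi=[35, 48] (size 2, min 35) -> median=34.5
Step 5: insert 1 -> lo=[1, 6, 34] (size 3, max 34) hi=[35, 48] (size 2, min 35) -> median=34
Step 6: insert 37 -> lo=[1, 6, 34] (size 3, max 34) hi=[35, 37, 48] (size 3, min 35) -> median=34.5
Step 7: insert 12 -> lo=[1, 6, 12, 34] (size 4, max 34) hi=[35, 37, 48] (size 3, min 35) -> median=34
Step 8: insert 9 -> lo=[1, 6, 9, 12] (size 4, max 12) hi=[34, 35, 37, 48] (size 4, min 34) -> median=23
Step 9: insert 24 -> lo=[1, 6, 9, 12, 24] (size 5, max 24) hi=[34, 35, 37, 48] (size 4, min 34) -> median=24

Answer: 48 41.5 35 34.5 34 34.5 34 23 24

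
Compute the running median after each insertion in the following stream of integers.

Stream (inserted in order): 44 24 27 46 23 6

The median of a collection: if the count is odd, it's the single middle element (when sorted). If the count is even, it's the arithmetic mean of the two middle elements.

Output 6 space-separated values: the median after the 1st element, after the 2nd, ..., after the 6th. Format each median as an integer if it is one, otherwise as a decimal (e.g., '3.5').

Answer: 44 34 27 35.5 27 25.5

Derivation:
Step 1: insert 44 -> lo=[44] (size 1, max 44) hi=[] (size 0) -> median=44
Step 2: insert 24 -> lo=[24] (size 1, max 24) hi=[44] (size 1, min 44) -> median=34
Step 3: insert 27 -> lo=[24, 27] (size 2, max 27) hi=[44] (size 1, min 44) -> median=27
Step 4: insert 46 -> lo=[24, 27] (size 2, max 27) hi=[44, 46] (size 2, min 44) -> median=35.5
Step 5: insert 23 -> lo=[23, 24, 27] (size 3, max 27) hi=[44, 46] (size 2, min 44) -> median=27
Step 6: insert 6 -> lo=[6, 23, 24] (size 3, max 24) hi=[27, 44, 46] (size 3, min 27) -> median=25.5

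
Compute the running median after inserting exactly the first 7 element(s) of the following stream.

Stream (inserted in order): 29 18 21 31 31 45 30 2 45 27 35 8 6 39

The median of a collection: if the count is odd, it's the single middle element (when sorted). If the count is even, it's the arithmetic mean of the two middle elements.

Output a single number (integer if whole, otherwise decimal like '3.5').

Answer: 30

Derivation:
Step 1: insert 29 -> lo=[29] (size 1, max 29) hi=[] (size 0) -> median=29
Step 2: insert 18 -> lo=[18] (size 1, max 18) hi=[29] (size 1, min 29) -> median=23.5
Step 3: insert 21 -> lo=[18, 21] (size 2, max 21) hi=[29] (size 1, min 29) -> median=21
Step 4: insert 31 -> lo=[18, 21] (size 2, max 21) hi=[29, 31] (size 2, min 29) -> median=25
Step 5: insert 31 -> lo=[18, 21, 29] (size 3, max 29) hi=[31, 31] (size 2, min 31) -> median=29
Step 6: insert 45 -> lo=[18, 21, 29] (size 3, max 29) hi=[31, 31, 45] (size 3, min 31) -> median=30
Step 7: insert 30 -> lo=[18, 21, 29, 30] (size 4, max 30) hi=[31, 31, 45] (size 3, min 31) -> median=30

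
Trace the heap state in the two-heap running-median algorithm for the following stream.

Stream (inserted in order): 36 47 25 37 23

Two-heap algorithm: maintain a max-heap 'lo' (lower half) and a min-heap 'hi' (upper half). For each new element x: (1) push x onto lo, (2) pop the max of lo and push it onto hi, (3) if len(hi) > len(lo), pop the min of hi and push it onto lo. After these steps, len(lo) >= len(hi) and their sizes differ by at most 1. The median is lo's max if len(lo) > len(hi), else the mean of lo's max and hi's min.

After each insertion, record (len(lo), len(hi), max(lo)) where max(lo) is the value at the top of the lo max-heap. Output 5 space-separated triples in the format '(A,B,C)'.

Step 1: insert 36 -> lo=[36] hi=[] -> (len(lo)=1, len(hi)=0, max(lo)=36)
Step 2: insert 47 -> lo=[36] hi=[47] -> (len(lo)=1, len(hi)=1, max(lo)=36)
Step 3: insert 25 -> lo=[25, 36] hi=[47] -> (len(lo)=2, len(hi)=1, max(lo)=36)
Step 4: insert 37 -> lo=[25, 36] hi=[37, 47] -> (len(lo)=2, len(hi)=2, max(lo)=36)
Step 5: insert 23 -> lo=[23, 25, 36] hi=[37, 47] -> (len(lo)=3, len(hi)=2, max(lo)=36)

Answer: (1,0,36) (1,1,36) (2,1,36) (2,2,36) (3,2,36)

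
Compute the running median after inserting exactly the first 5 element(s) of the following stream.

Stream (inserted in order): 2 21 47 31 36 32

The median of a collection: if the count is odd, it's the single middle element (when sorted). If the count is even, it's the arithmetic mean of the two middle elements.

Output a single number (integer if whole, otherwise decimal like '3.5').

Answer: 31

Derivation:
Step 1: insert 2 -> lo=[2] (size 1, max 2) hi=[] (size 0) -> median=2
Step 2: insert 21 -> lo=[2] (size 1, max 2) hi=[21] (size 1, min 21) -> median=11.5
Step 3: insert 47 -> lo=[2, 21] (size 2, max 21) hi=[47] (size 1, min 47) -> median=21
Step 4: insert 31 -> lo=[2, 21] (size 2, max 21) hi=[31, 47] (size 2, min 31) -> median=26
Step 5: insert 36 -> lo=[2, 21, 31] (size 3, max 31) hi=[36, 47] (size 2, min 36) -> median=31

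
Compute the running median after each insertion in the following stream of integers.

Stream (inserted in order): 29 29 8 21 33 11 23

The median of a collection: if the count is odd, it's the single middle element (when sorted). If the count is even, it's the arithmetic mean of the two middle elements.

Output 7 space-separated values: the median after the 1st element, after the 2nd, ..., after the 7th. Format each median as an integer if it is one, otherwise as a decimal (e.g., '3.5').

Answer: 29 29 29 25 29 25 23

Derivation:
Step 1: insert 29 -> lo=[29] (size 1, max 29) hi=[] (size 0) -> median=29
Step 2: insert 29 -> lo=[29] (size 1, max 29) hi=[29] (size 1, min 29) -> median=29
Step 3: insert 8 -> lo=[8, 29] (size 2, max 29) hi=[29] (size 1, min 29) -> median=29
Step 4: insert 21 -> lo=[8, 21] (size 2, max 21) hi=[29, 29] (size 2, min 29) -> median=25
Step 5: insert 33 -> lo=[8, 21, 29] (size 3, max 29) hi=[29, 33] (size 2, min 29) -> median=29
Step 6: insert 11 -> lo=[8, 11, 21] (size 3, max 21) hi=[29, 29, 33] (size 3, min 29) -> median=25
Step 7: insert 23 -> lo=[8, 11, 21, 23] (size 4, max 23) hi=[29, 29, 33] (size 3, min 29) -> median=23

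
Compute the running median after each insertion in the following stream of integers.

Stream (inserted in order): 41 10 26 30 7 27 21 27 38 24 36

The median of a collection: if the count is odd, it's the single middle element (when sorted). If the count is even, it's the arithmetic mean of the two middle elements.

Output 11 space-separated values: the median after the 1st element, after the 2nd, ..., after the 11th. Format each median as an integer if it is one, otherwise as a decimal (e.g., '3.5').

Answer: 41 25.5 26 28 26 26.5 26 26.5 27 26.5 27

Derivation:
Step 1: insert 41 -> lo=[41] (size 1, max 41) hi=[] (size 0) -> median=41
Step 2: insert 10 -> lo=[10] (size 1, max 10) hi=[41] (size 1, min 41) -> median=25.5
Step 3: insert 26 -> lo=[10, 26] (size 2, max 26) hi=[41] (size 1, min 41) -> median=26
Step 4: insert 30 -> lo=[10, 26] (size 2, max 26) hi=[30, 41] (size 2, min 30) -> median=28
Step 5: insert 7 -> lo=[7, 10, 26] (size 3, max 26) hi=[30, 41] (size 2, min 30) -> median=26
Step 6: insert 27 -> lo=[7, 10, 26] (size 3, max 26) hi=[27, 30, 41] (size 3, min 27) -> median=26.5
Step 7: insert 21 -> lo=[7, 10, 21, 26] (size 4, max 26) hi=[27, 30, 41] (size 3, min 27) -> median=26
Step 8: insert 27 -> lo=[7, 10, 21, 26] (size 4, max 26) hi=[27, 27, 30, 41] (size 4, min 27) -> median=26.5
Step 9: insert 38 -> lo=[7, 10, 21, 26, 27] (size 5, max 27) hi=[27, 30, 38, 41] (size 4, min 27) -> median=27
Step 10: insert 24 -> lo=[7, 10, 21, 24, 26] (size 5, max 26) hi=[27, 27, 30, 38, 41] (size 5, min 27) -> median=26.5
Step 11: insert 36 -> lo=[7, 10, 21, 24, 26, 27] (size 6, max 27) hi=[27, 30, 36, 38, 41] (size 5, min 27) -> median=27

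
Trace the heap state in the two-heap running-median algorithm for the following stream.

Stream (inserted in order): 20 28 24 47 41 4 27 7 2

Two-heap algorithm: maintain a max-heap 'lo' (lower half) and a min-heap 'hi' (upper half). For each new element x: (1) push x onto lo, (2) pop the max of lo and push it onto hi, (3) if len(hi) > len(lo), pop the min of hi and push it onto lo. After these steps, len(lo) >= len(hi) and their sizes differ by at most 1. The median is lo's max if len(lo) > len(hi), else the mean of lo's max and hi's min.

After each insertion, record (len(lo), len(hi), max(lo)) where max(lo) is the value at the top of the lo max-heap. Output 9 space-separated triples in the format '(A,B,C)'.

Answer: (1,0,20) (1,1,20) (2,1,24) (2,2,24) (3,2,28) (3,3,24) (4,3,27) (4,4,24) (5,4,24)

Derivation:
Step 1: insert 20 -> lo=[20] hi=[] -> (len(lo)=1, len(hi)=0, max(lo)=20)
Step 2: insert 28 -> lo=[20] hi=[28] -> (len(lo)=1, len(hi)=1, max(lo)=20)
Step 3: insert 24 -> lo=[20, 24] hi=[28] -> (len(lo)=2, len(hi)=1, max(lo)=24)
Step 4: insert 47 -> lo=[20, 24] hi=[28, 47] -> (len(lo)=2, len(hi)=2, max(lo)=24)
Step 5: insert 41 -> lo=[20, 24, 28] hi=[41, 47] -> (len(lo)=3, len(hi)=2, max(lo)=28)
Step 6: insert 4 -> lo=[4, 20, 24] hi=[28, 41, 47] -> (len(lo)=3, len(hi)=3, max(lo)=24)
Step 7: insert 27 -> lo=[4, 20, 24, 27] hi=[28, 41, 47] -> (len(lo)=4, len(hi)=3, max(lo)=27)
Step 8: insert 7 -> lo=[4, 7, 20, 24] hi=[27, 28, 41, 47] -> (len(lo)=4, len(hi)=4, max(lo)=24)
Step 9: insert 2 -> lo=[2, 4, 7, 20, 24] hi=[27, 28, 41, 47] -> (len(lo)=5, len(hi)=4, max(lo)=24)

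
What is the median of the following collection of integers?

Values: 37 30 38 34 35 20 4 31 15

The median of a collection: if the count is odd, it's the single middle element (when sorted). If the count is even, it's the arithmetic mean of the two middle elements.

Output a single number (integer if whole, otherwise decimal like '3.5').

Answer: 31

Derivation:
Step 1: insert 37 -> lo=[37] (size 1, max 37) hi=[] (size 0) -> median=37
Step 2: insert 30 -> lo=[30] (size 1, max 30) hi=[37] (size 1, min 37) -> median=33.5
Step 3: insert 38 -> lo=[30, 37] (size 2, max 37) hi=[38] (size 1, min 38) -> median=37
Step 4: insert 34 -> lo=[30, 34] (size 2, max 34) hi=[37, 38] (size 2, min 37) -> median=35.5
Step 5: insert 35 -> lo=[30, 34, 35] (size 3, max 35) hi=[37, 38] (size 2, min 37) -> median=35
Step 6: insert 20 -> lo=[20, 30, 34] (size 3, max 34) hi=[35, 37, 38] (size 3, min 35) -> median=34.5
Step 7: insert 4 -> lo=[4, 20, 30, 34] (size 4, max 34) hi=[35, 37, 38] (size 3, min 35) -> median=34
Step 8: insert 31 -> lo=[4, 20, 30, 31] (size 4, max 31) hi=[34, 35, 37, 38] (size 4, min 34) -> median=32.5
Step 9: insert 15 -> lo=[4, 15, 20, 30, 31] (size 5, max 31) hi=[34, 35, 37, 38] (size 4, min 34) -> median=31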